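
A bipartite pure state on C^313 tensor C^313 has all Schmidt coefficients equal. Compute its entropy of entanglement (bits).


For a maximally entangled state in d x d:
S = log2(d) = log2(313)
= 8.2900

8.2900


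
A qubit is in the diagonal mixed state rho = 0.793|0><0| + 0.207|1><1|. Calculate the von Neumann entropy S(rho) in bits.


S = -p*log2(p) - (1-p)*log2(1-p)
p = 0.7930, 1-p = 0.2070
= -0.7930 * log2(0.7930) - 0.2070 * log2(0.2070)
= -(-0.2653) - (-0.4704)
= 0.7357

0.7357


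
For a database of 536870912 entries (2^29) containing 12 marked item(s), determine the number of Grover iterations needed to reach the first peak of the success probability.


After j Grover iterations the success probability is P(j) = sin^2((2j+1)*theta), where sin(theta) = sqrt(k/N).
N = 2^29 = 536870912, k = 12
sin(theta) = sqrt(k/N) = 0.0001495049892
theta = arcsin(sqrt(k/N)) = 0.0001495049897 rad
P(j) reaches its first maximum when (2j+1)*theta is as close as possible to pi/2, i.e. j = round(pi/(4*theta) - 1/2).
pi/(4*theta) - 1/2 = 5252.8241
(For comparison, the common estimate pi/4 * sqrt(N/k) = 5253.3241; the exact maximiser is used here.)
Optimal iterations = 5253

5253


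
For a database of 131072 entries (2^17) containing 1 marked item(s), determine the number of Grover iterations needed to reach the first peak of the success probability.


After j Grover iterations the success probability is P(j) = sin^2((2j+1)*theta), where sin(theta) = sqrt(k/N).
N = 2^17 = 131072, k = 1
sin(theta) = sqrt(k/N) = 0.002762135864
theta = arcsin(sqrt(k/N)) = 0.002762139376 rad
P(j) reaches its first maximum when (2j+1)*theta is as close as possible to pi/2, i.e. j = round(pi/(4*theta) - 1/2).
pi/(4*theta) - 1/2 = 283.8441
(For comparison, the common estimate pi/4 * sqrt(N/k) = 284.3445; the exact maximiser is used here.)
Optimal iterations = 284

284


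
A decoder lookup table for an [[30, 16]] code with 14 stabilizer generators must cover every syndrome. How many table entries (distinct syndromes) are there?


Each stabilizer generator gives a binary (+1 or -1) measurement outcome.
With 14 independent generators:
Total syndromes = 2^14
= 16384

16384


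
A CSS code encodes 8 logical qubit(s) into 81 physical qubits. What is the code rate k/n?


Code rate R = k/n
= 8/81
= 0.0988

0.0988


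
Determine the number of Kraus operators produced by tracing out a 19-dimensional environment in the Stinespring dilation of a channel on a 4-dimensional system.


Tracing out the environment in an orthonormal basis {|i>_E} gives Kraus operators K_i = <i|_E U |0>_E.
Number of Kraus operators = dim(H_env) = d_env
= 19

19


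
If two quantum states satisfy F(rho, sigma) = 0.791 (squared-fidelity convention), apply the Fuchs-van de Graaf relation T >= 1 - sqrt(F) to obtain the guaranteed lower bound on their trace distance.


Fuchs-van de Graaf (squared-fidelity convention): 1 - sqrt(F) <= T <= sqrt(1 - F).
Lower bound: T >= 1 - sqrt(F)
sqrt(F) = sqrt(0.791) = 0.8894
T >= 1 - 0.8894
T >= 0.1106

0.1106


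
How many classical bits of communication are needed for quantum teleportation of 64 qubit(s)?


Quantum teleportation requires 2 classical bits per qubit teleported.
64 qubit(s) -> 2 * 64 = 128 classical bits

128


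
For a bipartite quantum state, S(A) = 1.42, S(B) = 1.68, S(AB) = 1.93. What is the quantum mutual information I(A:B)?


I(A:B) = S(A) + S(B) - S(AB)
= 1.42 + 1.68 - 1.93
= 1.1700

1.1700


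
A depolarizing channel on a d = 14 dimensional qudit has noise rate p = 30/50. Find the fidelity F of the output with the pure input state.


F = (1-p) + p/d
= (1 - 0.6000) + 0.6000/14
= 0.4000 + 0.0429
= 0.4429

0.4429


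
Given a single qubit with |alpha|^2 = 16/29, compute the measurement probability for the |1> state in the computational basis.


|alpha|^2 = 16/29 = 0.5517
|beta|^2 = 1 - 16/29 = 13/29 = 0.4483
P(|1>) = |beta|^2 = 0.4483

0.4483


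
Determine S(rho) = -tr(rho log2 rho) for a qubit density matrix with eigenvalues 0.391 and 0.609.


S = -p*log2(p) - (1-p)*log2(1-p)
p = 0.3910, 1-p = 0.6090
= -0.3910 * log2(0.3910) - 0.6090 * log2(0.6090)
= -(-0.5297) - (-0.4357)
= 0.9654

0.9654


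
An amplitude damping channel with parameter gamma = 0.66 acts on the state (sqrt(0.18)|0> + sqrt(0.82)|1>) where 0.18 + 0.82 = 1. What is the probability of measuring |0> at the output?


For amplitude damping with parameter gamma on state sqrt(a)|0> + sqrt(b)|1>:
alpha^2 = 0.18, beta^2 = 0.82
P(|0>) = alpha^2 + gamma * beta^2
= 0.18 + 0.66 * 0.82
= 0.18 + 0.5412
= 0.7212

0.7212


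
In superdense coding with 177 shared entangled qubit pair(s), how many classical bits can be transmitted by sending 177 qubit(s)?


Superdense coding allows 2 classical bits per shared entangled pair.
177 pair(s) -> 2 * 177 = 354 classical bits

354


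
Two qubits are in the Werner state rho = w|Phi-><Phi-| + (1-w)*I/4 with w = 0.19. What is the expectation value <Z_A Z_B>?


|Phi-> = (|00> - |11>)/sqrt(2)
For the pure Bell state, <Z_A Z_B> = +1 (Bell-state Pauli correlator).
The maximally-mixed part I/4 has tr(I/4 * P tensor P) = 0 for any traceless Pauli P.
So <Z_A Z_B>_rho = w * (+1) + (1 - w) * 0
= 0.19 * (+1)
= 0.1900

0.1900


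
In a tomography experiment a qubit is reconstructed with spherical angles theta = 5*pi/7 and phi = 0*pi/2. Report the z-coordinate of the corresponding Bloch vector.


theta = 2.2440, phi = 0.0000
r_z = cos(theta) = -0.6235

-0.6235


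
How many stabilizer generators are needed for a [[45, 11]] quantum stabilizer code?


For an [[n,k]] stabilizer code:
Number of stabilizer generators = n - k
= 45 - 11
= 34

34


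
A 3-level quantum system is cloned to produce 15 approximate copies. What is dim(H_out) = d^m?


Output space = H^(tensor 15) where dim(H) = 3
dim = 3^15
= 9 (after 2 factors)
= 27 (after 3 factors)
= 81 (after 4 factors)
= 243 (after 5 factors)
= 729 (after 6 factors)
= 2187 (after 7 factors)
= 6561 (after 8 factors)
= 19683 (after 9 factors)
= 59049 (after 10 factors)
= 177147 (after 11 factors)
= 531441 (after 12 factors)
= 1594323 (after 13 factors)
= 4782969 (after 14 factors)
= 14348907 (after 15 factors)
= 14348907

14348907


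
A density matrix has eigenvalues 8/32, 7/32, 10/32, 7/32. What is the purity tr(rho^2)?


tr(rho^2) = sum of eigenvalues squared
= (8/32)^2 + (7/32)^2 + (10/32)^2 + (7/32)^2
= (64 + 49 + 100 + 49) / 1024
= 262/1024
= 0.2559

0.2559


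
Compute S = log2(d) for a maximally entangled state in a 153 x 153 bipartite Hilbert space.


For a maximally entangled state in d x d:
S = log2(d) = log2(153)
= 7.2574

7.2574


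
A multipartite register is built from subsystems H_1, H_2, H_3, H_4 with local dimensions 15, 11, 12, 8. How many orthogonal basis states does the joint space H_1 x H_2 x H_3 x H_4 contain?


dim(H_1 x H_2 x H_3 x H_4) = 15 * 11 * 12 * 8
= 165 * 12 * 8
= 1980 * 8
= 15840

15840


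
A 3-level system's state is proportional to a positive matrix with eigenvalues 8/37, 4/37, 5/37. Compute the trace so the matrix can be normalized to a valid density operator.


tr(M) = sum of eigenvalues
= 8/37 + 4/37 + 5/37
= 17/37
= 0.4595

0.4595


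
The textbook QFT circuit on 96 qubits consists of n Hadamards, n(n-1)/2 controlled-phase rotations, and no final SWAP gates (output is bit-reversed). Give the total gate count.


Hadamard gates: 96
Controlled rotations: n*(n-1)/2 = 96*95/2 = 4560
SWAP gates: 0 (omitted)
Total = 96 + 4560
= 4656

4656


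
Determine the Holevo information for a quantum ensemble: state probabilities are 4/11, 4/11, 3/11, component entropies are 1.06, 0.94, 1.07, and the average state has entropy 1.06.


chi = S(rho) - sum_i p_i * S(rho_i)
Weighted entropy = 4/11 * 1.06 + 4/11 * 0.94 + 3/11 * 1.07
= 1.0191
chi = 1.06 - 1.0191
= 0.0409

0.0409


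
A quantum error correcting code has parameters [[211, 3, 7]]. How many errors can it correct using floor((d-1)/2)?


Code parameters: [[211, 3, 7]], distance d = 7.
Number of correctable errors = floor((d-1)/2)
= floor((7 - 1)/2)
= floor(6/2)
= 3

3


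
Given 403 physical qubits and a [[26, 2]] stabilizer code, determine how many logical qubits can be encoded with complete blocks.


Each code block uses 26 physical qubits for 2 logical qubit(s).
Number of complete blocks = floor(403 / 26) = 15
Logical qubits = 15 * 2
= 30

30


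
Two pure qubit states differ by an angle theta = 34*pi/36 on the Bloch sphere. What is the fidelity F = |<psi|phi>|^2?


For states separated by angle theta on Bloch sphere:
F = cos^2(theta/2)
theta = 34*pi/36 = 2.9671
theta/2 = 1.4835
cos(theta/2) = 0.0872
F = 0.0076

0.0076


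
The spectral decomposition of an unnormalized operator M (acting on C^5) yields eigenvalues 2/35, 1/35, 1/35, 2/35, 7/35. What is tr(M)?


tr(M) = sum of eigenvalues
= 2/35 + 1/35 + 1/35 + 2/35 + 7/35
= 13/35
= 0.3714

0.3714


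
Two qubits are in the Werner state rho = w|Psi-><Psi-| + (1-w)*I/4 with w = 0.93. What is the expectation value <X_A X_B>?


|Psi-> = (|01> - |10>)/sqrt(2)
For the pure Bell state, <X_A X_B> = -1 (Bell-state Pauli correlator).
The maximally-mixed part I/4 has tr(I/4 * P tensor P) = 0 for any traceless Pauli P.
So <X_A X_B>_rho = w * (-1) + (1 - w) * 0
= 0.93 * (-1)
= -0.9300

-0.9300


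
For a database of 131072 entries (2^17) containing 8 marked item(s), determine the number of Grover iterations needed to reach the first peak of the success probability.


After j Grover iterations the success probability is P(j) = sin^2((2j+1)*theta), where sin(theta) = sqrt(k/N).
N = 2^17 = 131072, k = 8
sin(theta) = sqrt(k/N) = 0.0078125
theta = arcsin(sqrt(k/N)) = 0.007812579475 rad
P(j) reaches its first maximum when (2j+1)*theta is as close as possible to pi/2, i.e. j = round(pi/(4*theta) - 1/2).
pi/(4*theta) - 1/2 = 100.0299
(For comparison, the common estimate pi/4 * sqrt(N/k) = 100.5310; the exact maximiser is used here.)
Optimal iterations = 100

100


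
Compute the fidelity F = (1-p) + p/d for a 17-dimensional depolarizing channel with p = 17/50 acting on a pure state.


F = (1-p) + p/d
= (1 - 0.3400) + 0.3400/17
= 0.6600 + 0.0200
= 0.6800

0.6800


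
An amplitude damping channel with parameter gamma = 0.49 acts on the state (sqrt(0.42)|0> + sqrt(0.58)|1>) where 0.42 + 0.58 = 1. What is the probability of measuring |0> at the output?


For amplitude damping with parameter gamma on state sqrt(a)|0> + sqrt(b)|1>:
alpha^2 = 0.42, beta^2 = 0.58
P(|0>) = alpha^2 + gamma * beta^2
= 0.42 + 0.49 * 0.58
= 0.42 + 0.2842
= 0.7042

0.7042


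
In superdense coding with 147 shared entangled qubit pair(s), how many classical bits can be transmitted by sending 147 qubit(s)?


Superdense coding allows 2 classical bits per shared entangled pair.
147 pair(s) -> 2 * 147 = 294 classical bits

294


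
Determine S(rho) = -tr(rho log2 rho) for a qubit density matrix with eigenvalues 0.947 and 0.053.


S = -p*log2(p) - (1-p)*log2(1-p)
p = 0.9470, 1-p = 0.0530
= -0.9470 * log2(0.9470) - 0.0530 * log2(0.0530)
= -(-0.0744) - (-0.2246)
= 0.2990

0.2990


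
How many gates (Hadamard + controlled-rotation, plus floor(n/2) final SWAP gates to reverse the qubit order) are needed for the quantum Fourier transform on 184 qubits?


Hadamard gates: 184
Controlled rotations: n*(n-1)/2 = 184*183/2 = 16836
SWAP gates: floor(n/2) = floor(184/2) = 92
Total = 184 + 16836 + 92
= 17112

17112


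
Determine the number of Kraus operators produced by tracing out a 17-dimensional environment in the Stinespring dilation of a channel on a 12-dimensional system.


Tracing out the environment in an orthonormal basis {|i>_E} gives Kraus operators K_i = <i|_E U |0>_E.
Number of Kraus operators = dim(H_env) = d_env
= 17

17


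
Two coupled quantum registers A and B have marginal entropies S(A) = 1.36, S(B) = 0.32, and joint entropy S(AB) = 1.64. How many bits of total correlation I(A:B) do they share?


I(A:B) = S(A) + S(B) - S(AB)
= 1.36 + 0.32 - 1.64
= 0.0400

0.0400


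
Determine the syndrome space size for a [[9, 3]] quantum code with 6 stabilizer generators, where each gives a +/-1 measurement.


Each stabilizer generator gives a binary (+1 or -1) measurement outcome.
With 6 independent generators:
Total syndromes = 2^6
= 64

64


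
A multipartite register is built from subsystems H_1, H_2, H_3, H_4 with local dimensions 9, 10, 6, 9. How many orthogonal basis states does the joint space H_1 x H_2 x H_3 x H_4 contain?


dim(H_1 x H_2 x H_3 x H_4) = 9 * 10 * 6 * 9
= 90 * 6 * 9
= 540 * 9
= 4860

4860


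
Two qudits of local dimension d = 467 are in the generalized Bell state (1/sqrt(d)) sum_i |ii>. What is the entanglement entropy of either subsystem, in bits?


For a maximally entangled state in d x d:
S = log2(d) = log2(467)
= 8.8673

8.8673


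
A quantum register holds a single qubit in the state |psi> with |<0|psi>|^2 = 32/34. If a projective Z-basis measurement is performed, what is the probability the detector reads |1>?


|alpha|^2 = 32/34 = 0.9412
|beta|^2 = 1 - 32/34 = 2/34 = 0.0588
P(|1>) = |beta|^2 = 0.0588

0.0588


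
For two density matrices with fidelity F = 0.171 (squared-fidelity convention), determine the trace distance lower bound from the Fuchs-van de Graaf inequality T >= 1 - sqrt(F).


Fuchs-van de Graaf (squared-fidelity convention): 1 - sqrt(F) <= T <= sqrt(1 - F).
Lower bound: T >= 1 - sqrt(F)
sqrt(F) = sqrt(0.171) = 0.4135
T >= 1 - 0.4135
T >= 0.5865

0.5865


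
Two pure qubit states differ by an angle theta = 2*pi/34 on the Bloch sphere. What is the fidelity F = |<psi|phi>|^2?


For states separated by angle theta on Bloch sphere:
F = cos^2(theta/2)
theta = 2*pi/34 = 0.1848
theta/2 = 0.0924
cos(theta/2) = 0.9957
F = 0.9915

0.9915


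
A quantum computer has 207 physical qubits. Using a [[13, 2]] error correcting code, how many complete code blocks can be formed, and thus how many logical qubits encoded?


Each code block uses 13 physical qubits for 2 logical qubit(s).
Number of complete blocks = floor(207 / 13) = 15
Logical qubits = 15 * 2
= 30

30


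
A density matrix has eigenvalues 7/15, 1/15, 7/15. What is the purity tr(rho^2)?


tr(rho^2) = sum of eigenvalues squared
= (7/15)^2 + (1/15)^2 + (7/15)^2
= (49 + 1 + 49) / 225
= 99/225
= 0.4400

0.4400


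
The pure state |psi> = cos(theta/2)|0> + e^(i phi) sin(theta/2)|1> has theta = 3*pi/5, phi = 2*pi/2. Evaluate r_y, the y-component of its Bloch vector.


theta = 1.8850, phi = 3.1416
r_y = sin(theta)*sin(phi) = 0.9511 * 0.0000
r_y = 0.0000

0.0000


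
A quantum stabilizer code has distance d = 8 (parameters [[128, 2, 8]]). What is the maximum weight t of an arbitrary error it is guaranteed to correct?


Code parameters: [[128, 2, 8]], distance d = 8.
Number of correctable errors = floor((d-1)/2)
= floor((8 - 1)/2)
= floor(7/2)
= 3

3


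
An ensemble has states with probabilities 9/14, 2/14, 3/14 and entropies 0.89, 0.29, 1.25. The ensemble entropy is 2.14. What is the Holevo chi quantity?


chi = S(rho) - sum_i p_i * S(rho_i)
Weighted entropy = 9/14 * 0.89 + 2/14 * 0.29 + 3/14 * 1.25
= 0.8814
chi = 2.14 - 0.8814
= 1.2586

1.2586


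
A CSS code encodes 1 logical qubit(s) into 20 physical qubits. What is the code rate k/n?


Code rate R = k/n
= 1/20
= 0.0500

0.0500


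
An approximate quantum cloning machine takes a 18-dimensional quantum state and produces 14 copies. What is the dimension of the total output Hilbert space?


Output space = H^(tensor 14) where dim(H) = 18
dim = 18^14
= 324 (after 2 factors)
= 5832 (after 3 factors)
= 104976 (after 4 factors)
= 1889568 (after 5 factors)
= 34012224 (after 6 factors)
= 612220032 (after 7 factors)
= 11019960576 (after 8 factors)
= 198359290368 (after 9 factors)
= 3570467226624 (after 10 factors)
= 64268410079232 (after 11 factors)
= 1156831381426176 (after 12 factors)
= 20822964865671168 (after 13 factors)
= 374813367582081024 (after 14 factors)
= 374813367582081024

374813367582081024


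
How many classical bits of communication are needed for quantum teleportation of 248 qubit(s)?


Quantum teleportation requires 2 classical bits per qubit teleported.
248 qubit(s) -> 2 * 248 = 496 classical bits

496


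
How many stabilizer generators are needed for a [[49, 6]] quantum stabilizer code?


For an [[n,k]] stabilizer code:
Number of stabilizer generators = n - k
= 49 - 6
= 43

43


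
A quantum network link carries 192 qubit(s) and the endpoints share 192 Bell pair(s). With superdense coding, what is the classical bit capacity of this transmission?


Superdense coding allows 2 classical bits per shared entangled pair.
192 pair(s) -> 2 * 192 = 384 classical bits

384


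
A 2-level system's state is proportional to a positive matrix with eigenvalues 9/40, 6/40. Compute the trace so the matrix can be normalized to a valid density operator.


tr(M) = sum of eigenvalues
= 9/40 + 6/40
= 15/40
= 0.3750

0.3750


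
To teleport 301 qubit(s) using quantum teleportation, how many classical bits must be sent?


Quantum teleportation requires 2 classical bits per qubit teleported.
301 qubit(s) -> 2 * 301 = 602 classical bits

602


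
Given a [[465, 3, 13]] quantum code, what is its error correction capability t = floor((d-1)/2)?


Code parameters: [[465, 3, 13]], distance d = 13.
Number of correctable errors = floor((d-1)/2)
= floor((13 - 1)/2)
= floor(12/2)
= 6

6


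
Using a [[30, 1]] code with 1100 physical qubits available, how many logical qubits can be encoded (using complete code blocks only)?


Each code block uses 30 physical qubits for 1 logical qubit(s).
Number of complete blocks = floor(1100 / 30) = 36
Logical qubits = 36 * 1
= 36

36


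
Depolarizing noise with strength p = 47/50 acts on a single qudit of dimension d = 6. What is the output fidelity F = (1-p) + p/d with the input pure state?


F = (1-p) + p/d
= (1 - 0.9400) + 0.9400/6
= 0.0600 + 0.1567
= 0.2167

0.2167


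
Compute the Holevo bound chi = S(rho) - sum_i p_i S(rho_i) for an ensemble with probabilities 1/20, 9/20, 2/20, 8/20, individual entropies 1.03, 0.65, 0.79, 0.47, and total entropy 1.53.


chi = S(rho) - sum_i p_i * S(rho_i)
Weighted entropy = 1/20 * 1.03 + 9/20 * 0.65 + 2/20 * 0.79 + 8/20 * 0.47
= 0.6110
chi = 1.53 - 0.6110
= 0.9190

0.9190


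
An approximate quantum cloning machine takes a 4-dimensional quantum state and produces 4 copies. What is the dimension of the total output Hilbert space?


Output space = H^(tensor 4) where dim(H) = 4
dim = 4^4
= 16 (after 2 factors)
= 64 (after 3 factors)
= 256 (after 4 factors)
= 256

256


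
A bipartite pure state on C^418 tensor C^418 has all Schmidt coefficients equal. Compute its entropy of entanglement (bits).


For a maximally entangled state in d x d:
S = log2(d) = log2(418)
= 8.7074

8.7074


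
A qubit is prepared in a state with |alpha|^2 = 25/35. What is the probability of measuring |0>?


|alpha|^2 = 25/35 = 0.7143
|beta|^2 = 1 - 25/35 = 10/35 = 0.2857
P(|0>) = |alpha|^2 = 0.7143

0.7143


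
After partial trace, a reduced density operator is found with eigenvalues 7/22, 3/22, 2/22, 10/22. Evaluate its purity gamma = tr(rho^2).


tr(rho^2) = sum of eigenvalues squared
= (7/22)^2 + (3/22)^2 + (2/22)^2 + (10/22)^2
= (49 + 9 + 4 + 100) / 484
= 162/484
= 0.3347

0.3347


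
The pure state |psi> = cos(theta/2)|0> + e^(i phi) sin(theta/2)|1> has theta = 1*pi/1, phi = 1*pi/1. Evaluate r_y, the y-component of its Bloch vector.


theta = 3.1416, phi = 3.1416
r_y = sin(theta)*sin(phi) = 0.0000 * 0.0000
r_y = 0.0000

0.0000


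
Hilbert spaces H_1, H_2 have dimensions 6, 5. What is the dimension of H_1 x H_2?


dim(H_1 x H_2) = 6 * 5
= 30

30


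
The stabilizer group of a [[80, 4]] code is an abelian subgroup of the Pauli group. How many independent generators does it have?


For an [[n,k]] stabilizer code:
Number of stabilizer generators = n - k
= 80 - 4
= 76

76


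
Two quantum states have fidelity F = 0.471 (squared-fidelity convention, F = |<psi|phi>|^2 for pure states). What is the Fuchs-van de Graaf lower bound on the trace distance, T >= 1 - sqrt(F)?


Fuchs-van de Graaf (squared-fidelity convention): 1 - sqrt(F) <= T <= sqrt(1 - F).
Lower bound: T >= 1 - sqrt(F)
sqrt(F) = sqrt(0.471) = 0.6863
T >= 1 - 0.6863
T >= 0.3137

0.3137


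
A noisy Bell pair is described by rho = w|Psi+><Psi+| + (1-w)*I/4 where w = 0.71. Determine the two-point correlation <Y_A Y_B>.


|Psi+> = (|01> + |10>)/sqrt(2)
For the pure Bell state, <Y_A Y_B> = +1 (Bell-state Pauli correlator).
The maximally-mixed part I/4 has tr(I/4 * P tensor P) = 0 for any traceless Pauli P.
So <Y_A Y_B>_rho = w * (+1) + (1 - w) * 0
= 0.71 * (+1)
= 0.7100

0.7100


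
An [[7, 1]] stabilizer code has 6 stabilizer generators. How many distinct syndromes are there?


Each stabilizer generator gives a binary (+1 or -1) measurement outcome.
With 6 independent generators:
Total syndromes = 2^6
= 64

64


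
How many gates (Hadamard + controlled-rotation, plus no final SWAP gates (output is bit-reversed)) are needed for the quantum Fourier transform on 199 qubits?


Hadamard gates: 199
Controlled rotations: n*(n-1)/2 = 199*198/2 = 19701
SWAP gates: 0 (omitted)
Total = 199 + 19701
= 19900

19900


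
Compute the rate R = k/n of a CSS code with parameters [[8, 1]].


Code rate R = k/n
= 1/8
= 0.1250

0.1250


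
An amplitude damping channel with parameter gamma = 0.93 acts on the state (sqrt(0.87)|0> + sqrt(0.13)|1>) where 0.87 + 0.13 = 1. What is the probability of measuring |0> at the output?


For amplitude damping with parameter gamma on state sqrt(a)|0> + sqrt(b)|1>:
alpha^2 = 0.87, beta^2 = 0.13
P(|0>) = alpha^2 + gamma * beta^2
= 0.87 + 0.93 * 0.13
= 0.87 + 0.1209
= 0.9909

0.9909


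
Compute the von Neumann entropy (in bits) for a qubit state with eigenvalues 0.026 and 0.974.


S = -p*log2(p) - (1-p)*log2(1-p)
p = 0.0260, 1-p = 0.9740
= -0.0260 * log2(0.0260) - 0.9740 * log2(0.9740)
= -(-0.1369) - (-0.0370)
= 0.1739

0.1739


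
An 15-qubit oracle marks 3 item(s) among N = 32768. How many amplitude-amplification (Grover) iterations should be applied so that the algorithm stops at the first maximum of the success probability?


After j Grover iterations the success probability is P(j) = sin^2((2j+1)*theta), where sin(theta) = sqrt(k/N).
N = 2^15 = 32768, k = 3
sin(theta) = sqrt(k/N) = 0.009568319308
theta = arcsin(sqrt(k/N)) = 0.009568465315 rad
P(j) reaches its first maximum when (2j+1)*theta is as close as possible to pi/2, i.e. j = round(pi/(4*theta) - 1/2).
pi/(4*theta) - 1/2 = 81.5819
(For comparison, the common estimate pi/4 * sqrt(N/k) = 82.0832; the exact maximiser is used here.)
Optimal iterations = 82

82


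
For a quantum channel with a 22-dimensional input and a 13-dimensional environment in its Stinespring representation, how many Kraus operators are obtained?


Tracing out the environment in an orthonormal basis {|i>_E} gives Kraus operators K_i = <i|_E U |0>_E.
Number of Kraus operators = dim(H_env) = d_env
= 13

13


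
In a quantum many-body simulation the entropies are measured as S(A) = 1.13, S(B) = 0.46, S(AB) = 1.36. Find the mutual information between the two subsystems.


I(A:B) = S(A) + S(B) - S(AB)
= 1.13 + 0.46 - 1.36
= 0.2300

0.2300


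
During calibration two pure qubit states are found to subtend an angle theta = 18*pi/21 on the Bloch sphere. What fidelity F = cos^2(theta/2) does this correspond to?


For states separated by angle theta on Bloch sphere:
F = cos^2(theta/2)
theta = 18*pi/21 = 2.6928
theta/2 = 1.3464
cos(theta/2) = 0.2225
F = 0.0495

0.0495


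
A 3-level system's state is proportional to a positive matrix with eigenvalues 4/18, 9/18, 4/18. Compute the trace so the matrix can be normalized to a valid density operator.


tr(M) = sum of eigenvalues
= 4/18 + 9/18 + 4/18
= 17/18
= 0.9444

0.9444


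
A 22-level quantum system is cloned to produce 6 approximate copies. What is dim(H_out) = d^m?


Output space = H^(tensor 6) where dim(H) = 22
dim = 22^6
= 484 (after 2 factors)
= 10648 (after 3 factors)
= 234256 (after 4 factors)
= 5153632 (after 5 factors)
= 113379904 (after 6 factors)
= 113379904

113379904


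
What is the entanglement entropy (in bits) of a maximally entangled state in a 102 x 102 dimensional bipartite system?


For a maximally entangled state in d x d:
S = log2(d) = log2(102)
= 6.6724

6.6724


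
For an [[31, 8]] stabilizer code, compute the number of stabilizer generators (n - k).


For an [[n,k]] stabilizer code:
Number of stabilizer generators = n - k
= 31 - 8
= 23

23


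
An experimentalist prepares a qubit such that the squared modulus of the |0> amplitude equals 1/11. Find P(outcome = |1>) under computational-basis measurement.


|alpha|^2 = 1/11 = 0.0909
|beta|^2 = 1 - 1/11 = 10/11 = 0.9091
P(|1>) = |beta|^2 = 0.9091

0.9091


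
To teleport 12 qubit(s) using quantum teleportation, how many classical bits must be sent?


Quantum teleportation requires 2 classical bits per qubit teleported.
12 qubit(s) -> 2 * 12 = 24 classical bits

24


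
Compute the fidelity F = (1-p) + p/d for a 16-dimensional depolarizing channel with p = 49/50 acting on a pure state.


F = (1-p) + p/d
= (1 - 0.9800) + 0.9800/16
= 0.0200 + 0.0612
= 0.0813

0.0813


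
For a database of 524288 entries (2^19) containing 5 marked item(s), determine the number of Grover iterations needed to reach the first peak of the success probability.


After j Grover iterations the success probability is P(j) = sin^2((2j+1)*theta), where sin(theta) = sqrt(k/N).
N = 2^19 = 524288, k = 5
sin(theta) = sqrt(k/N) = 0.003088161778
theta = arcsin(sqrt(k/N)) = 0.003088166686 rad
P(j) reaches its first maximum when (2j+1)*theta is as close as possible to pi/2, i.e. j = round(pi/(4*theta) - 1/2).
pi/(4*theta) - 1/2 = 253.8251
(For comparison, the common estimate pi/4 * sqrt(N/k) = 254.3255; the exact maximiser is used here.)
Optimal iterations = 254

254


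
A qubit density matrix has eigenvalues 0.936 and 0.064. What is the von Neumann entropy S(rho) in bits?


S = -p*log2(p) - (1-p)*log2(1-p)
p = 0.9360, 1-p = 0.0640
= -0.9360 * log2(0.9360) - 0.0640 * log2(0.0640)
= -(-0.0893) - (-0.2538)
= 0.3431

0.3431


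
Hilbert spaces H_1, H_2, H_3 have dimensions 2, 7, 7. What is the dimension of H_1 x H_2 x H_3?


dim(H_1 x H_2 x H_3) = 2 * 7 * 7
= 14 * 7
= 98

98


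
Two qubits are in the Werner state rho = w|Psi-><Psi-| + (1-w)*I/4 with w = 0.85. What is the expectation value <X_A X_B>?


|Psi-> = (|01> - |10>)/sqrt(2)
For the pure Bell state, <X_A X_B> = -1 (Bell-state Pauli correlator).
The maximally-mixed part I/4 has tr(I/4 * P tensor P) = 0 for any traceless Pauli P.
So <X_A X_B>_rho = w * (-1) + (1 - w) * 0
= 0.85 * (-1)
= -0.8500

-0.8500


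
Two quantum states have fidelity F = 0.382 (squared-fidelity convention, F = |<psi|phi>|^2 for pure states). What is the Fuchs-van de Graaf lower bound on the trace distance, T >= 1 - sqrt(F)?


Fuchs-van de Graaf (squared-fidelity convention): 1 - sqrt(F) <= T <= sqrt(1 - F).
Lower bound: T >= 1 - sqrt(F)
sqrt(F) = sqrt(0.382) = 0.6181
T >= 1 - 0.6181
T >= 0.3819

0.3819


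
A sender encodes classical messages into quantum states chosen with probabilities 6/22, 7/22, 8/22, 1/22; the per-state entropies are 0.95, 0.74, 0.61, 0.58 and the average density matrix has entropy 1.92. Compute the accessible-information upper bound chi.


chi = S(rho) - sum_i p_i * S(rho_i)
Weighted entropy = 6/22 * 0.95 + 7/22 * 0.74 + 8/22 * 0.61 + 1/22 * 0.58
= 0.7427
chi = 1.92 - 0.7427
= 1.1773

1.1773


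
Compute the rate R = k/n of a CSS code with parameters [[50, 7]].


Code rate R = k/n
= 7/50
= 0.1400

0.1400


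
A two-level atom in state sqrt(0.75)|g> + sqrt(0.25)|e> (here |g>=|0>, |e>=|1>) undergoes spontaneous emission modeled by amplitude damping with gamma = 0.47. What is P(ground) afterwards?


For amplitude damping with parameter gamma on state sqrt(a)|0> + sqrt(b)|1>:
alpha^2 = 0.75, beta^2 = 0.25
P(|0>) = alpha^2 + gamma * beta^2
= 0.75 + 0.47 * 0.25
= 0.75 + 0.1175
= 0.8675

0.8675


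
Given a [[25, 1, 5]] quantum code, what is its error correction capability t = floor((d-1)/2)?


Code parameters: [[25, 1, 5]], distance d = 5.
Number of correctable errors = floor((d-1)/2)
= floor((5 - 1)/2)
= floor(4/2)
= 2

2


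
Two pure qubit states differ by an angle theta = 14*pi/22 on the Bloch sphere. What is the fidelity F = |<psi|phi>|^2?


For states separated by angle theta on Bloch sphere:
F = cos^2(theta/2)
theta = 14*pi/22 = 1.9992
theta/2 = 0.9996
cos(theta/2) = 0.5406
F = 0.2923

0.2923


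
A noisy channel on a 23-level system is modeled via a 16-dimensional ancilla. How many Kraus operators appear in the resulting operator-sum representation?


Tracing out the environment in an orthonormal basis {|i>_E} gives Kraus operators K_i = <i|_E U |0>_E.
Number of Kraus operators = dim(H_env) = d_env
= 16

16


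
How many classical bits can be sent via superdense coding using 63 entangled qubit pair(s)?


Superdense coding allows 2 classical bits per shared entangled pair.
63 pair(s) -> 2 * 63 = 126 classical bits

126


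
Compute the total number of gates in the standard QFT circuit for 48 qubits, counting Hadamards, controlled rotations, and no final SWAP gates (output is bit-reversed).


Hadamard gates: 48
Controlled rotations: n*(n-1)/2 = 48*47/2 = 1128
SWAP gates: 0 (omitted)
Total = 48 + 1128
= 1176

1176


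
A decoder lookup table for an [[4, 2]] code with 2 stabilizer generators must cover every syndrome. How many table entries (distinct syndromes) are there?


Each stabilizer generator gives a binary (+1 or -1) measurement outcome.
With 2 independent generators:
Total syndromes = 2^2
= 4

4


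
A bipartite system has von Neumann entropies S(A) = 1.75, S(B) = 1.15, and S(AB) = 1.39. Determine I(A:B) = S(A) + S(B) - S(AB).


I(A:B) = S(A) + S(B) - S(AB)
= 1.75 + 1.15 - 1.39
= 1.5100

1.5100


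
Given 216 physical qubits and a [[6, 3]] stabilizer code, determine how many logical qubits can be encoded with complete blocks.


Each code block uses 6 physical qubits for 3 logical qubit(s).
Number of complete blocks = floor(216 / 6) = 36
Logical qubits = 36 * 3
= 108

108


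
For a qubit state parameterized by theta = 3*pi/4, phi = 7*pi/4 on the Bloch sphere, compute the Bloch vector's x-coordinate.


theta = 2.3562, phi = 5.4978
r_x = sin(theta)*cos(phi) = 0.7071 * 0.7071
r_x = 0.5000

0.5000


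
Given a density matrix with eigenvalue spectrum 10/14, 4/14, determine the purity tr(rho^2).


tr(rho^2) = sum of eigenvalues squared
= (10/14)^2 + (4/14)^2
= (100 + 16) / 196
= 116/196
= 0.5918

0.5918


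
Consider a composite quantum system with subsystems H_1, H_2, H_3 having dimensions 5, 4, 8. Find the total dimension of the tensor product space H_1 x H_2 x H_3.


dim(H_1 x H_2 x H_3) = 5 * 4 * 8
= 20 * 8
= 160

160


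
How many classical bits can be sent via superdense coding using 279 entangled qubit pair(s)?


Superdense coding allows 2 classical bits per shared entangled pair.
279 pair(s) -> 2 * 279 = 558 classical bits

558


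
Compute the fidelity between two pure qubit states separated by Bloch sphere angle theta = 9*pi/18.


For states separated by angle theta on Bloch sphere:
F = cos^2(theta/2)
theta = 9*pi/18 = 1.5708
theta/2 = 0.7854
cos(theta/2) = 0.7071
F = 0.5000

0.5000


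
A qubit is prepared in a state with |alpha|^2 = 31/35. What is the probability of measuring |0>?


|alpha|^2 = 31/35 = 0.8857
|beta|^2 = 1 - 31/35 = 4/35 = 0.1143
P(|0>) = |alpha|^2 = 0.8857

0.8857


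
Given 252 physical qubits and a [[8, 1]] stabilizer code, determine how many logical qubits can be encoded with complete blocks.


Each code block uses 8 physical qubits for 1 logical qubit(s).
Number of complete blocks = floor(252 / 8) = 31
Logical qubits = 31 * 1
= 31

31


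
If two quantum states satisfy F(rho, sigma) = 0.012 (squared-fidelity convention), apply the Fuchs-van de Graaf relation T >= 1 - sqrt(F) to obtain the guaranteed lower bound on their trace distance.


Fuchs-van de Graaf (squared-fidelity convention): 1 - sqrt(F) <= T <= sqrt(1 - F).
Lower bound: T >= 1 - sqrt(F)
sqrt(F) = sqrt(0.012) = 0.1095
T >= 1 - 0.1095
T >= 0.8905

0.8905


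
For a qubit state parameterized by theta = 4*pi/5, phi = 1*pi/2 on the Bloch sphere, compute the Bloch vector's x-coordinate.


theta = 2.5133, phi = 1.5708
r_x = sin(theta)*cos(phi) = 0.5878 * 0.0000
r_x = 0.0000

0.0000


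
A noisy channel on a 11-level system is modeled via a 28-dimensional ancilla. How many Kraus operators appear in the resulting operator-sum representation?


Tracing out the environment in an orthonormal basis {|i>_E} gives Kraus operators K_i = <i|_E U |0>_E.
Number of Kraus operators = dim(H_env) = d_env
= 28

28


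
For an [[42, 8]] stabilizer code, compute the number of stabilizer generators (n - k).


For an [[n,k]] stabilizer code:
Number of stabilizer generators = n - k
= 42 - 8
= 34

34


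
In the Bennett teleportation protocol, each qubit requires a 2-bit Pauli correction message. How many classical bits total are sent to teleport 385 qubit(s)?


Quantum teleportation requires 2 classical bits per qubit teleported.
385 qubit(s) -> 2 * 385 = 770 classical bits

770


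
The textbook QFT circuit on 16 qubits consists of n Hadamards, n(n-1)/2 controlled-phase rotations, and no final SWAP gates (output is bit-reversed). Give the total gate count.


Hadamard gates: 16
Controlled rotations: n*(n-1)/2 = 16*15/2 = 120
SWAP gates: 0 (omitted)
Total = 16 + 120
= 136

136


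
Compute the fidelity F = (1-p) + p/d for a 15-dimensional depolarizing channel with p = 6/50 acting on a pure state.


F = (1-p) + p/d
= (1 - 0.1200) + 0.1200/15
= 0.8800 + 0.0080
= 0.8880

0.8880


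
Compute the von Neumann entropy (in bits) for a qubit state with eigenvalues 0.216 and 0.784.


S = -p*log2(p) - (1-p)*log2(1-p)
p = 0.2160, 1-p = 0.7840
= -0.2160 * log2(0.2160) - 0.7840 * log2(0.7840)
= -(-0.4776) - (-0.2752)
= 0.7528

0.7528


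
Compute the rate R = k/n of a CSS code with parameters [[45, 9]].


Code rate R = k/n
= 9/45
= 0.2000

0.2000


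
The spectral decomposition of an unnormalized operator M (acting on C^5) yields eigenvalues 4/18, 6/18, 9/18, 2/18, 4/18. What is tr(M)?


tr(M) = sum of eigenvalues
= 4/18 + 6/18 + 9/18 + 2/18 + 4/18
= 25/18
= 1.3889

1.3889


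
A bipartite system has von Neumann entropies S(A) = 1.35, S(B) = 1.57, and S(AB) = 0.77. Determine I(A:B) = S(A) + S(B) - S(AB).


I(A:B) = S(A) + S(B) - S(AB)
= 1.35 + 1.57 - 0.77
= 2.1500

2.1500


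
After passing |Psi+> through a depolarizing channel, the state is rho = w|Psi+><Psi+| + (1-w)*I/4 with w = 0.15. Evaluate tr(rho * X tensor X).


|Psi+> = (|01> + |10>)/sqrt(2)
For the pure Bell state, <X_A X_B> = +1 (Bell-state Pauli correlator).
The maximally-mixed part I/4 has tr(I/4 * P tensor P) = 0 for any traceless Pauli P.
So <X_A X_B>_rho = w * (+1) + (1 - w) * 0
= 0.15 * (+1)
= 0.1500

0.1500


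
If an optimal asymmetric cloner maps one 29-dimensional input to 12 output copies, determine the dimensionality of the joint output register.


Output space = H^(tensor 12) where dim(H) = 29
dim = 29^12
= 841 (after 2 factors)
= 24389 (after 3 factors)
= 707281 (after 4 factors)
= 20511149 (after 5 factors)
= 594823321 (after 6 factors)
= 17249876309 (after 7 factors)
= 500246412961 (after 8 factors)
= 14507145975869 (after 9 factors)
= 420707233300201 (after 10 factors)
= 12200509765705829 (after 11 factors)
= 353814783205469041 (after 12 factors)
= 353814783205469041

353814783205469041


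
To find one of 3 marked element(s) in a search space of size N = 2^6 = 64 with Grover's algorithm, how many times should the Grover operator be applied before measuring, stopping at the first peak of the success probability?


After j Grover iterations the success probability is P(j) = sin^2((2j+1)*theta), where sin(theta) = sqrt(k/N).
N = 2^6 = 64, k = 3
sin(theta) = sqrt(k/N) = 0.2165063509
theta = arcsin(sqrt(k/N)) = 0.2182345144 rad
P(j) reaches its first maximum when (2j+1)*theta is as close as possible to pi/2, i.e. j = round(pi/(4*theta) - 1/2).
pi/(4*theta) - 1/2 = 3.0989
(For comparison, the common estimate pi/4 * sqrt(N/k) = 3.6276; the exact maximiser is used here.)
Optimal iterations = 3

3


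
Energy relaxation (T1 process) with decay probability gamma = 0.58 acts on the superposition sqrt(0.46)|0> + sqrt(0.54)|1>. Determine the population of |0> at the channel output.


For amplitude damping with parameter gamma on state sqrt(a)|0> + sqrt(b)|1>:
alpha^2 = 0.46, beta^2 = 0.54
P(|0>) = alpha^2 + gamma * beta^2
= 0.46 + 0.58 * 0.54
= 0.46 + 0.3132
= 0.7732

0.7732


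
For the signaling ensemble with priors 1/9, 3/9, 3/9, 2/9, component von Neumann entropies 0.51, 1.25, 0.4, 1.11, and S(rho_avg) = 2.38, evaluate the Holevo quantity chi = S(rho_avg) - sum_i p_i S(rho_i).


chi = S(rho) - sum_i p_i * S(rho_i)
Weighted entropy = 1/9 * 0.51 + 3/9 * 1.25 + 3/9 * 0.4 + 2/9 * 1.11
= 0.8533
chi = 2.38 - 0.8533
= 1.5267

1.5267


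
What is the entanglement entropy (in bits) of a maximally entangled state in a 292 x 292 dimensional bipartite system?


For a maximally entangled state in d x d:
S = log2(d) = log2(292)
= 8.1898

8.1898


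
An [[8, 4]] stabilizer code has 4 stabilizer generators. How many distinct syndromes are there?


Each stabilizer generator gives a binary (+1 or -1) measurement outcome.
With 4 independent generators:
Total syndromes = 2^4
= 16

16


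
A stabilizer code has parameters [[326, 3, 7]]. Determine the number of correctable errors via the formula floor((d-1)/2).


Code parameters: [[326, 3, 7]], distance d = 7.
Number of correctable errors = floor((d-1)/2)
= floor((7 - 1)/2)
= floor(6/2)
= 3

3


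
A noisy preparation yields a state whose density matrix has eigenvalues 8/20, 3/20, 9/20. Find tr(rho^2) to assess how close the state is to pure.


tr(rho^2) = sum of eigenvalues squared
= (8/20)^2 + (3/20)^2 + (9/20)^2
= (64 + 9 + 81) / 400
= 154/400
= 0.3850

0.3850


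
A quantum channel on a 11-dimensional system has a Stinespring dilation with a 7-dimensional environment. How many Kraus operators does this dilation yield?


Tracing out the environment in an orthonormal basis {|i>_E} gives Kraus operators K_i = <i|_E U |0>_E.
Number of Kraus operators = dim(H_env) = d_env
= 7

7


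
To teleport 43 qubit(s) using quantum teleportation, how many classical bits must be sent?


Quantum teleportation requires 2 classical bits per qubit teleported.
43 qubit(s) -> 2 * 43 = 86 classical bits

86


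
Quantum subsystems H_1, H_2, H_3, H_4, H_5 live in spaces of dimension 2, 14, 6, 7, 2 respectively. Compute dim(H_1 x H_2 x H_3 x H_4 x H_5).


dim(H_1 x H_2 x H_3 x H_4 x H_5) = 2 * 14 * 6 * 7 * 2
= 28 * 6 * 7 * 2
= 168 * 7 * 2
= 1176 * 2
= 2352

2352


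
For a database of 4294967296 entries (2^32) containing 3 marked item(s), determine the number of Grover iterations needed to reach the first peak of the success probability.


After j Grover iterations the success probability is P(j) = sin^2((2j+1)*theta), where sin(theta) = sqrt(k/N).
N = 2^32 = 4294967296, k = 3
sin(theta) = sqrt(k/N) = 2.642899792e-05
theta = arcsin(sqrt(k/N)) = 2.642899792e-05 rad
P(j) reaches its first maximum when (2j+1)*theta is as close as possible to pi/2, i.e. j = round(pi/(4*theta) - 1/2).
pi/(4*theta) - 1/2 = 29716.7888
(For comparison, the common estimate pi/4 * sqrt(N/k) = 29717.2888; the exact maximiser is used here.)
Optimal iterations = 29717

29717


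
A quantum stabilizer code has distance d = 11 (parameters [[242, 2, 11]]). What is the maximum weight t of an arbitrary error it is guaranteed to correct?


Code parameters: [[242, 2, 11]], distance d = 11.
Number of correctable errors = floor((d-1)/2)
= floor((11 - 1)/2)
= floor(10/2)
= 5

5
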